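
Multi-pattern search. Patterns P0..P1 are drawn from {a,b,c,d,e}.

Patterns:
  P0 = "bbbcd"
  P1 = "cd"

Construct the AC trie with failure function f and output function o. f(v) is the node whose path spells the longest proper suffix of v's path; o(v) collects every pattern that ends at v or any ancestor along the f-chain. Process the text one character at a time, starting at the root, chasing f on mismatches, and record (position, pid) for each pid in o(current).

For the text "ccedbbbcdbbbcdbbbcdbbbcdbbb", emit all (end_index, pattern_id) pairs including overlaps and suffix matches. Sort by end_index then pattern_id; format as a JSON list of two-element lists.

Build automaton:
Trie nodes:
  0='ε' goto b→1 c→6
  1='b' goto b→2
  2='bb' goto b→3
  3='bbb' goto c→4
  4='bbbc' goto d→5
  5='bbbcd' goto ·  [P0 ends]
  6='c' goto d→7
  7='cd' goto ·  [P1 ends]

Failure links (BFS by depth):
  n1('b'): parent n0 fail=0; on 'b' 0 → fail=0;  out ∅∪∅=∅
  n6('c'): parent n0 fail=0; on 'c' 0 → fail=0;  out ∅∪∅=∅
  n2('bb'): parent n1 fail=0; on 'b' 0 → fail=1;  out ∅∪∅=∅
  n7('cd'): parent n6 fail=0; on 'd' 0 → fail=0;  out {1}∪∅={1}
  n3('bbb'): parent n2 fail=1; on 'b' 1 → fail=2;  out ∅∪∅=∅
  n4('bbbc'): parent n3 fail=2; on 'c' 2→1→0 → fail=6;  out ∅∪∅=∅
  n5('bbbcd'): parent n4 fail=6; on 'd' 6 → fail=7;  out {0}∪{1}={0,1}

Scan:
[0] read 'c'  n0⇒n6
[1] read 'c'  n6⇒n6 ·f
[2] read 'e'  n6⇒n0 ·f
[3] read 'd'  n0⇒n0
[4] read 'b'  n0⇒n1
[5] read 'b'  n1⇒n2
[6] read 'b'  n2⇒n3
[7] read 'c'  n3⇒n4
[8] read 'd'  n4⇒n5  → match P0@[4:8],P1@[7:8]
[9] read 'b'  n5⇒n1 ·f
[10] read 'b'  n1⇒n2
[11] read 'b'  n2⇒n3
[12] read 'c'  n3⇒n4
[13] read 'd'  n4⇒n5  → match P0@[9:13],P1@[12:13]
[14] read 'b'  n5⇒n1 ·f
[15] read 'b'  n1⇒n2
[16] read 'b'  n2⇒n3
[17] read 'c'  n3⇒n4
[18] read 'd'  n4⇒n5  → match P0@[14:18],P1@[17:18]
[19] read 'b'  n5⇒n1 ·f
[20] read 'b'  n1⇒n2
[21] read 'b'  n2⇒n3
[22] read 'c'  n3⇒n4
[23] read 'd'  n4⇒n5  → match P0@[19:23],P1@[22:23]
[24] read 'b'  n5⇒n1 ·f
[25] read 'b'  n1⇒n2
[26] read 'b'  n2⇒n3

Result: [[8,0],[8,1],[13,0],[13,1],[18,0],[18,1],[23,0],[23,1]]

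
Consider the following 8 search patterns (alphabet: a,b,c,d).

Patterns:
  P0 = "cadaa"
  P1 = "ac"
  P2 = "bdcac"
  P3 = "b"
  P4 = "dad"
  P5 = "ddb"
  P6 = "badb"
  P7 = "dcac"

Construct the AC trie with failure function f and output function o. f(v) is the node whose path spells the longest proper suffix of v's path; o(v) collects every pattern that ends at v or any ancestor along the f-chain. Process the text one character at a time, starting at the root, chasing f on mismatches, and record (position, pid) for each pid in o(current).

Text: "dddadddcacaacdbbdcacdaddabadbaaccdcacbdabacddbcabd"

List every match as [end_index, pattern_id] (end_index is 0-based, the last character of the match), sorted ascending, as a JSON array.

Build automaton:
Trie nodes:
  0='ε' goto a→6 b→8 c→1 d→13
  1='c' goto a→2
  2='ca' goto d→3
  3='cad' goto a→4
  4='cada' goto a→5
  5='cadaa' goto ·  ←P0
  6='a' goto c→7
  7='ac' goto ·  ←P1
  8='b' goto a→18 d→9  ←P3
  9='bd' goto c→10
  10='bdc' goto a→11
  11='bdca' goto c→12
  12='bdcac' goto ·  ←P2
  13='d' goto a→14 c→21 d→16
  14='da' goto d→15
  15='dad' goto ·  ←P4
  16='dd' goto b→17
  17='ddb' goto ·  ←P5
  18='ba' goto d→19
  19='bad' goto b→20
  20='badb' goto ·  ←P6
  21='dc' goto a→22
  22='dca' goto c→23
  23='dcac' goto ·  ←P7

Failure links (BFS by depth):
  n1('c'): parent n0 fail=0; on 'c' 0 → fail=0;  out ∅∪∅=∅
  n6('a'): parent n0 fail=0; on 'a' 0 → fail=0;  out ∅∪∅=∅
  n8('b'): parent n0 fail=0; on 'b' 0 → fail=0;  out {3}∪∅={3}
  n13('d'): parent n0 fail=0; on 'd' 0 → fail=0;  out ∅∪∅=∅
  n2('ca'): parent n1 fail=0; on 'a' 0 → fail=6;  out ∅∪∅=∅
  n7('ac'): parent n6 fail=0; on 'c' 0 → fail=1;  out {1}∪∅={1}
  n9('bd'): parent n8 fail=0; on 'd' 0 → fail=13;  out ∅∪∅=∅
  n14('da'): parent n13 fail=0; on 'a' 0 → fail=6;  out ∅∪∅=∅
  n16('dd'): parent n13 fail=0; on 'd' 0 → fail=13;  out ∅∪∅=∅
  n18('ba'): parent n8 fail=0; on 'a' 0 → fail=6;  out ∅∪∅=∅
  n21('dc'): parent n13 fail=0; on 'c' 0 → fail=1;  out ∅∪∅=∅
  n3('cad'): parent n2 fail=6; on 'd' 6→0 → fail=13;  out ∅∪∅=∅
  n10('bdc'): parent n9 fail=13; on 'c' 13 → fail=21;  out ∅∪∅=∅
  n15('dad'): parent n14 fail=6; on 'd' 6→0 → fail=13;  out {4}∪∅={4}
  n17('ddb'): parent n16 fail=13; on 'b' 13→0 → fail=8;  out {5}∪{3}={3,5}
  n19('bad'): parent n18 fail=6; on 'd' 6→0 → fail=13;  out ∅∪∅=∅
  n22('dca'): parent n21 fail=1; on 'a' 1 → fail=2;  out ∅∪∅=∅
  n4('cada'): parent n3 fail=13; on 'a' 13 → fail=14;  out ∅∪∅=∅
  n11('bdca'): parent n10 fail=21; on 'a' 21 → fail=22;  out ∅∪∅=∅
  n20('badb'): parent n19 fail=13; on 'b' 13→0 → fail=8;  out {6}∪{3}={3,6}
  n23('dcac'): parent n22 fail=2; on 'c' 2→6 → fail=7;  out {7}∪{1}={1,7}
  n5('cadaa'): parent n4 fail=14; on 'a' 14→6→0 → fail=6;  out {0}∪∅={0}
  n12('bdcac'): parent n11 fail=22; on 'c' 22 → fail=23;  out {2}∪{1,7}={1,2,7}

Scan:
i=0 'd': node 0→13
i=1 'd': node 13→16
i=2 'd': node 16→16 ·f
i=3 'a': node 16→14 ·f
i=4 'd': node 14→15  ** P4@[2:4]
i=5 'd': node 15→16 ·f
i=6 'd': node 16→16 ·f
i=7 'c': node 16→21 ·f
i=8 'a': node 21→22
i=9 'c': node 22→23  ** P1@[8:9],P7@[6:9]
i=10 'a': node 23→2 ·f
i=11 'a': node 2→6 ·f
i=12 'c': node 6→7  ** P1@[11:12]
i=13 'd': node 7→13 ·f
i=14 'b': node 13→8 ·f  ** P3@[14:14]
i=15 'b': node 8→8 ·f  ** P3@[15:15]
i=16 'd': node 8→9
i=17 'c': node 9→10
i=18 'a': node 10→11
i=19 'c': node 11→12  ** P1@[18:19],P2@[15:19],P7@[16:19]
i=20 'd': node 12→13 ·f
i=21 'a': node 13→14
i=22 'd': node 14→15  ** P4@[20:22]
i=23 'd': node 15→16 ·f
i=24 'a': node 16→14 ·f
i=25 'b': node 14→8 ·f  ** P3@[25:25]
i=26 'a': node 8→18
i=27 'd': node 18→19
i=28 'b': node 19→20  ** P3@[28:28],P6@[25:28]
i=29 'a': node 20→18 ·f
i=30 'a': node 18→6 ·f
i=31 'c': node 6→7  ** P1@[30:31]
i=32 'c': node 7→1 ·f
i=33 'd': node 1→13 ·f
i=34 'c': node 13→21
i=35 'a': node 21→22
i=36 'c': node 22→23  ** P1@[35:36],P7@[33:36]
i=37 'b': node 23→8 ·f  ** P3@[37:37]
i=38 'd': node 8→9
i=39 'a': node 9→14 ·f
i=40 'b': node 14→8 ·f  ** P3@[40:40]
i=41 'a': node 8→18
i=42 'c': node 18→7 ·f  ** P1@[41:42]
i=43 'd': node 7→13 ·f
i=44 'd': node 13→16
i=45 'b': node 16→17  ** P3@[45:45],P5@[43:45]
i=46 'c': node 17→1 ·f
i=47 'a': node 1→2
i=48 'b': node 2→8 ·f  ** P3@[48:48]
i=49 'd': node 8→9

All matches (sorted): [[4,4],[9,1],[9,7],[12,1],[14,3],[15,3],[19,1],[19,2],[19,7],[22,4],[25,3],[28,3],[28,6],[31,1],[36,1],[36,7],[37,3],[40,3],[42,1],[45,3],[45,5],[48,3]]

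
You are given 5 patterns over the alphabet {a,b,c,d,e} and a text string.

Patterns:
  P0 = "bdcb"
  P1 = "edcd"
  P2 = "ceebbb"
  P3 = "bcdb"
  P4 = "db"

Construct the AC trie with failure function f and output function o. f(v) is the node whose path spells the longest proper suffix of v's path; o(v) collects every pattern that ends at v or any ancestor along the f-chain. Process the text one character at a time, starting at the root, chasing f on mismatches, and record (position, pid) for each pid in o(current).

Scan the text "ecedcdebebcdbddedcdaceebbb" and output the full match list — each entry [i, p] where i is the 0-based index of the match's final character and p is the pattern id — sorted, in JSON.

Build:
Trie nodes:
  n0 'ε': b→1 c→9 d→18 e→5
  n1 'b': c→15 d→2
  n2 'bd': c→3
  n3 'bdc': b→4
  n4 'bdcb': ·  [P0 ends]
  n5 'e': d→6
  n6 'ed': c→7
  n7 'edc': d→8
  n8 'edcd': ·  [P1 ends]
  n9 'c': e→10
  n10 'ce': e→11
  n11 'cee': b→12
  n12 'ceeb': b→13
  n13 'ceebb': b→14
  n14 'ceebbb': ·  [P2 ends]
  n15 'bc': d→16
  n16 'bcd': b→17
  n17 'bcdb': ·  [P3 ends]
  n18 'd': b→19
  n19 'db': ·  [P4 ends]

BFS fail/out derivation:
  n1('b'): parent n0 fail=0; on 'b' 0 → fail=0;  out ∅∪∅=∅
  n5('e'): parent n0 fail=0; on 'e' 0 → fail=0;  out ∅∪∅=∅
  n9('c'): parent n0 fail=0; on 'c' 0 → fail=0;  out ∅∪∅=∅
  n18('d'): parent n0 fail=0; on 'd' 0 → fail=0;  out ∅∪∅=∅
  n2('bd'): parent n1 fail=0; on 'd' 0 → fail=18;  out ∅∪∅=∅
  n6('ed'): parent n5 fail=0; on 'd' 0 → fail=18;  out ∅∪∅=∅
  n10('ce'): parent n9 fail=0; on 'e' 0 → fail=5;  out ∅∪∅=∅
  n15('bc'): parent n1 fail=0; on 'c' 0 → fail=9;  out ∅∪∅=∅
  n19('db'): parent n18 fail=0; on 'b' 0 → fail=1;  out {4}∪∅={4}
  n3('bdc'): parent n2 fail=18; on 'c' 18→0 → fail=9;  out ∅∪∅=∅
  n7('edc'): parent n6 fail=18; on 'c' 18→0 → fail=9;  out ∅∪∅=∅
  n11('cee'): parent n10 fail=5; on 'e' 5→0 → fail=5;  out ∅∪∅=∅
  n16('bcd'): parent n15 fail=9; on 'd' 9→0 → fail=18;  out ∅∪∅=∅
  n4('bdcb'): parent n3 fail=9; on 'b' 9→0 → fail=1;  out {0}∪∅={0}
  n8('edcd'): parent n7 fail=9; on 'd' 9→0 → fail=18;  out {1}∪∅={1}
  n12('ceeb'): parent n11 fail=5; on 'b' 5→0 → fail=1;  out ∅∪∅=∅
  n17('bcdb'): parent n16 fail=18; on 'b' 18 → fail=19;  out {3}∪{4}={3,4}
  n13('ceebb'): parent n12 fail=1; on 'b' 1→0 → fail=1;  out ∅∪∅=∅
  n14('ceebbb'): parent n13 fail=1; on 'b' 1→0 → fail=1;  out {2}∪∅={2}

Run:
i=0 'e': node 0→5
i=1 'c': node 5→9 (fail-walked)
i=2 'e': node 9→10
i=3 'd': node 10→6 (fail-walked)
i=4 'c': node 6→7
i=5 'd': node 7→8  → match P1@[2:5]
i=6 'e': node 8→5 (fail-walked)
i=7 'b': node 5→1 (fail-walked)
i=8 'e': node 1→5 (fail-walked)
i=9 'b': node 5→1 (fail-walked)
i=10 'c': node 1→15
i=11 'd': node 15→16
i=12 'b': node 16→17  → match P3@[9:12],P4@[11:12]
i=13 'd': node 17→2 (fail-walked)
i=14 'd': node 2→18 (fail-walked)
i=15 'e': node 18→5 (fail-walked)
i=16 'd': node 5→6
i=17 'c': node 6→7
i=18 'd': node 7→8  → match P1@[15:18]
i=19 'a': node 8→0 (fail-walked)
i=20 'c': node 0→9
i=21 'e': node 9→10
i=22 'e': node 10→11
i=23 'b': node 11→12
i=24 'b': node 12→13
i=25 'b': node 13→14  → match P2@[20:25]

Result: [[5,1],[12,3],[12,4],[18,1],[25,2]]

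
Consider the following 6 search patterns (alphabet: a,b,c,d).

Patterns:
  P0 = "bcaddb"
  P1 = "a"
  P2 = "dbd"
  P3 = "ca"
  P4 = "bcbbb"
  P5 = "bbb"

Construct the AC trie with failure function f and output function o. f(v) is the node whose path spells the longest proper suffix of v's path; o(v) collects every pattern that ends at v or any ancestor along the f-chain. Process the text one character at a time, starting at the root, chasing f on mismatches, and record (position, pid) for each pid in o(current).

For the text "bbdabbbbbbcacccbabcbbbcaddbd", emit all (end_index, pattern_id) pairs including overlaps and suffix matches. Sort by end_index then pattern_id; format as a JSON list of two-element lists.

Build:
Trie (insert patterns):
  n0 'ε': a→7 b→1 c→11 d→8
  n1 'b': b→16 c→2
  n2 'bc': a→3 b→13
  n3 'bca': d→4
  n4 'bcad': d→5
  n5 'bcadd': b→6
  n6 'bcaddb': ·  ←P0
  n7 'a': ·  ←P1
  n8 'd': b→9
  n9 'db': d→10
  n10 'dbd': ·  ←P2
  n11 'c': a→12
  n12 'ca': ·  ←P3
  n13 'bcb': b→14
  n14 'bcbb': b→15
  n15 'bcbbb': ·  ←P4
  n16 'bb': b→17
  n17 'bbb': ·  ←P5

Failure links (BFS by depth):
  fail(1) 'b': from fail(0)=0 chase 'b': 0 ⇒ 0;  out=∅∪out(0)=∅
  fail(7) 'a': from fail(0)=0 chase 'a': 0 ⇒ 0;  out={1}∪out(0)={1}
  fail(8) 'd': from fail(0)=0 chase 'd': 0 ⇒ 0;  out=∅∪out(0)=∅
  fail(11) 'c': from fail(0)=0 chase 'c': 0 ⇒ 0;  out=∅∪out(0)=∅
  fail(2) 'bc': from fail(1)=0 chase 'c': 0 ⇒ 11;  out=∅∪out(11)=∅
  fail(9) 'db': from fail(8)=0 chase 'b': 0 ⇒ 1;  out=∅∪out(1)=∅
  fail(12) 'ca': from fail(11)=0 chase 'a': 0 ⇒ 7;  out={3}∪out(7)={1,3}
  fail(16) 'bb': from fail(1)=0 chase 'b': 0 ⇒ 1;  out=∅∪out(1)=∅
  fail(3) 'bca': from fail(2)=11 chase 'a': 11 ⇒ 12;  out=∅∪out(12)={1,3}
  fail(10) 'dbd': from fail(9)=1 chase 'd': 1→0 ⇒ 8;  out={2}∪out(8)={2}
  fail(13) 'bcb': from fail(2)=11 chase 'b': 11→0 ⇒ 1;  out=∅∪out(1)=∅
  fail(17) 'bbb': from fail(16)=1 chase 'b': 1 ⇒ 16;  out={5}∪out(16)={5}
  fail(4) 'bcad': from fail(3)=12 chase 'd': 12→7→0 ⇒ 8;  out=∅∪out(8)=∅
  fail(14) 'bcbb': from fail(13)=1 chase 'b': 1 ⇒ 16;  out=∅∪out(16)=∅
  fail(5) 'bcadd': from fail(4)=8 chase 'd': 8→0 ⇒ 8;  out=∅∪out(8)=∅
  fail(15) 'bcbbb': from fail(14)=16 chase 'b': 16 ⇒ 17;  out={4}∪out(17)={4,5}
  fail(6) 'bcaddb': from fail(5)=8 chase 'b': 8 ⇒ 9;  out={0}∪out(9)={0}

Text stream:
[0] read 'b'  n0⇒n1
[1] read 'b'  n1⇒n16
[2] read 'd'  n16⇒n8 (fail-walked)
[3] read 'a'  n8⇒n7 (fail-walked)  → match P1@[3:3]
[4] read 'b'  n7⇒n1 (fail-walked)
[5] read 'b'  n1⇒n16
[6] read 'b'  n16⇒n17  → match P5@[4:6]
[7] read 'b'  n17⇒n17 (fail-walked)  → match P5@[5:7]
[8] read 'b'  n17⇒n17 (fail-walked)  → match P5@[6:8]
[9] read 'b'  n17⇒n17 (fail-walked)  → match P5@[7:9]
[10] read 'c'  n17⇒n2 (fail-walked)
[11] read 'a'  n2⇒n3  → match P1@[11:11],P3@[10:11]
[12] read 'c'  n3⇒n11 (fail-walked)
[13] read 'c'  n11⇒n11 (fail-walked)
[14] read 'c'  n11⇒n11 (fail-walked)
[15] read 'b'  n11⇒n1 (fail-walked)
[16] read 'a'  n1⇒n7 (fail-walked)  → match P1@[16:16]
[17] read 'b'  n7⇒n1 (fail-walked)
[18] read 'c'  n1⇒n2
[19] read 'b'  n2⇒n13
[20] read 'b'  n13⇒n14
[21] read 'b'  n14⇒n15  → match P4@[17:21],P5@[19:21]
[22] read 'c'  n15⇒n2 (fail-walked)
[23] read 'a'  n2⇒n3  → match P1@[23:23],P3@[22:23]
[24] read 'd'  n3⇒n4
[25] read 'd'  n4⇒n5
[26] read 'b'  n5⇒n6  → match P0@[21:26]
[27] read 'd'  n6⇒n10 (fail-walked)  → match P2@[25:27]

Result: [[3,1],[6,5],[7,5],[8,5],[9,5],[11,1],[11,3],[16,1],[21,4],[21,5],[23,1],[23,3],[26,0],[27,2]]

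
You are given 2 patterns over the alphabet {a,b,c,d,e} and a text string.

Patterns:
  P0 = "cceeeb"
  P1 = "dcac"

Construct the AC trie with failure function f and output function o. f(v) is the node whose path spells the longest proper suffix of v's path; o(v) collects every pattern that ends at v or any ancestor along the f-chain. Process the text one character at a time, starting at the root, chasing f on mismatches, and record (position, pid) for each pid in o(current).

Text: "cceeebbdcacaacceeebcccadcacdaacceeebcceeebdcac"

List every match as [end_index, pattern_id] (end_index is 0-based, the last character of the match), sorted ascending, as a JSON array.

Build:
Trie nodes:
  0='ε' goto c→1 d→7
  1='c' goto c→2
  2='cc' goto e→3
  3='cce' goto e→4
  4='ccee' goto e→5
  5='cceee' goto b→6
  6='cceeeb' goto ·  ←P0
  7='d' goto c→8
  8='dc' goto a→9
  9='dca' goto c→10
  10='dcac' goto ·  ←P1

BFS fail/out derivation:
  n1('c'): parent n0 fail=0; on 'c' 0 → fail=0;  out ∅∪∅=∅
  n7('d'): parent n0 fail=0; on 'd' 0 → fail=0;  out ∅∪∅=∅
  n2('cc'): parent n1 fail=0; on 'c' 0 → fail=1;  out ∅∪∅=∅
  n8('dc'): parent n7 fail=0; on 'c' 0 → fail=1;  out ∅∪∅=∅
  n3('cce'): parent n2 fail=1; on 'e' 1→0 → fail=0;  out ∅∪∅=∅
  n9('dca'): parent n8 fail=1; on 'a' 1→0 → fail=0;  out ∅∪∅=∅
  n4('ccee'): parent n3 fail=0; on 'e' 0 → fail=0;  out ∅∪∅=∅
  n10('dcac'): parent n9 fail=0; on 'c' 0 → fail=1;  out {1}∪∅={1}
  n5('cceee'): parent n4 fail=0; on 'e' 0 → fail=0;  out ∅∪∅=∅
  n6('cceeeb'): parent n5 fail=0; on 'b' 0 → fail=0;  out {0}∪∅={0}

Scan:
[0] read 'c'  n0⇒n1
[1] read 'c'  n1⇒n2
[2] read 'e'  n2⇒n3
[3] read 'e'  n3⇒n4
[4] read 'e'  n4⇒n5
[5] read 'b'  n5⇒n6  emit P0@[0:5]
[6] read 'b'  n6⇒n0 (via fail)
[7] read 'd'  n0⇒n7
[8] read 'c'  n7⇒n8
[9] read 'a'  n8⇒n9
[10] read 'c'  n9⇒n10  emit P1@[7:10]
[11] read 'a'  n10⇒n0 (via fail)
[12] read 'a'  n0⇒n0
[13] read 'c'  n0⇒n1
[14] read 'c'  n1⇒n2
[15] read 'e'  n2⇒n3
[16] read 'e'  n3⇒n4
[17] read 'e'  n4⇒n5
[18] read 'b'  n5⇒n6  emit P0@[13:18]
[19] read 'c'  n6⇒n1 (via fail)
[20] read 'c'  n1⇒n2
[21] read 'c'  n2⇒n2 (via fail)
[22] read 'a'  n2⇒n0 (via fail)
[23] read 'd'  n0⇒n7
[24] read 'c'  n7⇒n8
[25] read 'a'  n8⇒n9
[26] read 'c'  n9⇒n10  emit P1@[23:26]
[27] read 'd'  n10⇒n7 (via fail)
[28] read 'a'  n7⇒n0 (via fail)
[29] read 'a'  n0⇒n0
[30] read 'c'  n0⇒n1
[31] read 'c'  n1⇒n2
[32] read 'e'  n2⇒n3
[33] read 'e'  n3⇒n4
[34] read 'e'  n4⇒n5
[35] read 'b'  n5⇒n6  emit P0@[30:35]
[36] read 'c'  n6⇒n1 (via fail)
[37] read 'c'  n1⇒n2
[38] read 'e'  n2⇒n3
[39] read 'e'  n3⇒n4
[40] read 'e'  n4⇒n5
[41] read 'b'  n5⇒n6  emit P0@[36:41]
[42] read 'd'  n6⇒n7 (via fail)
[43] read 'c'  n7⇒n8
[44] read 'a'  n8⇒n9
[45] read 'c'  n9⇒n10  emit P1@[42:45]

Matches: [[5,0],[10,1],[18,0],[26,1],[35,0],[41,0],[45,1]]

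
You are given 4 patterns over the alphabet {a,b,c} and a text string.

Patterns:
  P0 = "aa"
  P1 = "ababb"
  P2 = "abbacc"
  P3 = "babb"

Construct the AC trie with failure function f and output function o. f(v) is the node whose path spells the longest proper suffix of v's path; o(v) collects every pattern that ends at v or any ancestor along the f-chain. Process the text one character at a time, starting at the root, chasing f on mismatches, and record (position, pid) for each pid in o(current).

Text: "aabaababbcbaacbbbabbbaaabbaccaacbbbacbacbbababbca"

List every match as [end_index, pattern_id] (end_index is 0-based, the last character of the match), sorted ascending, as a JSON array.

Build automaton:
Trie nodes:
  n0 'ε': a→1 b→11
  n1 'a': a→2 b→3
  n2 'aa': ·  ←P0
  n3 'ab': a→4 b→7
  n4 'aba': b→5
  n5 'abab': b→6
  n6 'ababb': ·  ←P1
  n7 'abb': a→8
  n8 'abba': c→9
  n9 'abbac': c→10
  n10 'abbacc': ·  ←P2
  n11 'b': a→12
  n12 'ba': b→13
  n13 'bab': b→14
  n14 'babb': ·  ←P3

Failure links (BFS by depth):
  n1('a'): parent n0 fail=0; on 'a' 0 → fail=0;  out ∅∪∅=∅
  n11('b'): parent n0 fail=0; on 'b' 0 → fail=0;  out ∅∪∅=∅
  n2('aa'): parent n1 fail=0; on 'a' 0 → fail=1;  out {0}∪∅={0}
  n3('ab'): parent n1 fail=0; on 'b' 0 → fail=11;  out ∅∪∅=∅
  n12('ba'): parent n11 fail=0; on 'a' 0 → fail=1;  out ∅∪∅=∅
  n4('aba'): parent n3 fail=11; on 'a' 11 → fail=12;  out ∅∪∅=∅
  n7('abb'): parent n3 fail=11; on 'b' 11→0 → fail=11;  out ∅∪∅=∅
  n13('bab'): parent n12 fail=1; on 'b' 1 → fail=3;  out ∅∪∅=∅
  n5('abab'): parent n4 fail=12; on 'b' 12 → fail=13;  out ∅∪∅=∅
  n8('abba'): parent n7 fail=11; on 'a' 11 → fail=12;  out ∅∪∅=∅
  n14('babb'): parent n13 fail=3; on 'b' 3 → fail=7;  out {3}∪∅={3}
  n6('ababb'): parent n5 fail=13; on 'b' 13 → fail=14;  out {1}∪{3}={1,3}
  n9('abbac'): parent n8 fail=12; on 'c' 12→1→0 → fail=0;  out ∅∪∅=∅
  n10('abbacc'): parent n9 fail=0; on 'c' 0 → fail=0;  out {2}∪∅={2}

Text stream:
pos 0 'a': at 1
pos 1 'a': at 2  emit P0@[0:1]
pos 2 'b': at 3 (via fail)
pos 3 'a': at 4
pos 4 'a': at 2 (via fail)  emit P0@[3:4]
pos 5 'b': at 3 (via fail)
pos 6 'a': at 4
pos 7 'b': at 5
pos 8 'b': at 6  emit P1@[4:8],P3@[5:8]
pos 9 'c': at 0 (via fail)
pos 10 'b': at 11
pos 11 'a': at 12
pos 12 'a': at 2 (via fail)  emit P0@[11:12]
pos 13 'c': at 0 (via fail)
pos 14 'b': at 11
pos 15 'b': at 11 (via fail)
pos 16 'b': at 11 (via fail)
pos 17 'a': at 12
pos 18 'b': at 13
pos 19 'b': at 14  emit P3@[16:19]
pos 20 'b': at 11 (via fail)
pos 21 'a': at 12
pos 22 'a': at 2 (via fail)  emit P0@[21:22]
pos 23 'a': at 2 (via fail)  emit P0@[22:23]
pos 24 'b': at 3 (via fail)
pos 25 'b': at 7
pos 26 'a': at 8
pos 27 'c': at 9
pos 28 'c': at 10  emit P2@[23:28]
pos 29 'a': at 1 (via fail)
pos 30 'a': at 2  emit P0@[29:30]
pos 31 'c': at 0 (via fail)
pos 32 'b': at 11
pos 33 'b': at 11 (via fail)
pos 34 'b': at 11 (via fail)
pos 35 'a': at 12
pos 36 'c': at 0 (via fail)
pos 37 'b': at 11
pos 38 'a': at 12
pos 39 'c': at 0 (via fail)
pos 40 'b': at 11
pos 41 'b': at 11 (via fail)
pos 42 'a': at 12
pos 43 'b': at 13
pos 44 'a': at 4 (via fail)
pos 45 'b': at 5
pos 46 'b': at 6  emit P1@[42:46],P3@[43:46]
pos 47 'c': at 0 (via fail)
pos 48 'a': at 1

Result: [[1,0],[4,0],[8,1],[8,3],[12,0],[19,3],[22,0],[23,0],[28,2],[30,0],[46,1],[46,3]]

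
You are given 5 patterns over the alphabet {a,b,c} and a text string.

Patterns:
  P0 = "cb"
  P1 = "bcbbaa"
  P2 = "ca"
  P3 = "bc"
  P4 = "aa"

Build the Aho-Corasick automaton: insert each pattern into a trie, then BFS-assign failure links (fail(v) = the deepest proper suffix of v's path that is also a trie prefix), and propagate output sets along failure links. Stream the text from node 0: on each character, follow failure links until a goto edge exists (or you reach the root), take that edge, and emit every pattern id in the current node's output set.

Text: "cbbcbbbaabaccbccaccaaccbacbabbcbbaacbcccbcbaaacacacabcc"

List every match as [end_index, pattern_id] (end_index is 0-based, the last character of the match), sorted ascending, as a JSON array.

Build automaton:
Trie nodes:
  n0 'ε': a→10 b→3 c→1
  n1 'c': a→9 b→2
  n2 'cb': ·  [P0 ends]
  n3 'b': c→4
  n4 'bc': b→5  [P3 ends]
  n5 'bcb': b→6
  n6 'bcbb': a→7
  n7 'bcbba': a→8
  n8 'bcbbaa': ·  [P1 ends]
  n9 'ca': ·  [P2 ends]
  n10 'a': a→11
  n11 'aa': ·  [P4 ends]

Failure links (BFS by depth):
  fail(1) 'c': from fail(0)=0 chase 'c': 0 ⇒ 0;  out=∅∪out(0)=∅
  fail(3) 'b': from fail(0)=0 chase 'b': 0 ⇒ 0;  out=∅∪out(0)=∅
  fail(10) 'a': from fail(0)=0 chase 'a': 0 ⇒ 0;  out=∅∪out(0)=∅
  fail(2) 'cb': from fail(1)=0 chase 'b': 0 ⇒ 3;  out={0}∪out(3)={0}
  fail(4) 'bc': from fail(3)=0 chase 'c': 0 ⇒ 1;  out={3}∪out(1)={3}
  fail(9) 'ca': from fail(1)=0 chase 'a': 0 ⇒ 10;  out={2}∪out(10)={2}
  fail(11) 'aa': from fail(10)=0 chase 'a': 0 ⇒ 10;  out={4}∪out(10)={4}
  fail(5) 'bcb': from fail(4)=1 chase 'b': 1 ⇒ 2;  out=∅∪out(2)={0}
  fail(6) 'bcbb': from fail(5)=2 chase 'b': 2→3→0 ⇒ 3;  out=∅∪out(3)=∅
  fail(7) 'bcbba': from fail(6)=3 chase 'a': 3→0 ⇒ 10;  out=∅∪out(10)=∅
  fail(8) 'bcbbaa': from fail(7)=10 chase 'a': 10 ⇒ 11;  out={1}∪out(11)={1,4}

Scan:
[0] read 'c'  n0⇒n1
[1] read 'b'  n1⇒n2  emit P0@[0:1]
[2] read 'b'  n2⇒n3 ·f
[3] read 'c'  n3⇒n4  emit P3@[2:3]
[4] read 'b'  n4⇒n5  emit P0@[3:4]
[5] read 'b'  n5⇒n6
[6] read 'b'  n6⇒n3 ·f
[7] read 'a'  n3⇒n10 ·f
[8] read 'a'  n10⇒n11  emit P4@[7:8]
[9] read 'b'  n11⇒n3 ·f
[10] read 'a'  n3⇒n10 ·f
[11] read 'c'  n10⇒n1 ·f
[12] read 'c'  n1⇒n1 ·f
[13] read 'b'  n1⇒n2  emit P0@[12:13]
[14] read 'c'  n2⇒n4 ·f  emit P3@[13:14]
[15] read 'c'  n4⇒n1 ·f
[16] read 'a'  n1⇒n9  emit P2@[15:16]
[17] read 'c'  n9⇒n1 ·f
[18] read 'c'  n1⇒n1 ·f
[19] read 'a'  n1⇒n9  emit P2@[18:19]
[20] read 'a'  n9⇒n11 ·f  emit P4@[19:20]
[21] read 'c'  n11⇒n1 ·f
[22] read 'c'  n1⇒n1 ·f
[23] read 'b'  n1⇒n2  emit P0@[22:23]
[24] read 'a'  n2⇒n10 ·f
[25] read 'c'  n10⇒n1 ·f
[26] read 'b'  n1⇒n2  emit P0@[25:26]
[27] read 'a'  n2⇒n10 ·f
[28] read 'b'  n10⇒n3 ·f
[29] read 'b'  n3⇒n3 ·f
[30] read 'c'  n3⇒n4  emit P3@[29:30]
[31] read 'b'  n4⇒n5  emit P0@[30:31]
[32] read 'b'  n5⇒n6
[33] read 'a'  n6⇒n7
[34] read 'a'  n7⇒n8  emit P1@[29:34],P4@[33:34]
[35] read 'c'  n8⇒n1 ·f
[36] read 'b'  n1⇒n2  emit P0@[35:36]
[37] read 'c'  n2⇒n4 ·f  emit P3@[36:37]
[38] read 'c'  n4⇒n1 ·f
[39] read 'c'  n1⇒n1 ·f
[40] read 'b'  n1⇒n2  emit P0@[39:40]
[41] read 'c'  n2⇒n4 ·f  emit P3@[40:41]
[42] read 'b'  n4⇒n5  emit P0@[41:42]
[43] read 'a'  n5⇒n10 ·f
[44] read 'a'  n10⇒n11  emit P4@[43:44]
[45] read 'a'  n11⇒n11 ·f  emit P4@[44:45]
[46] read 'c'  n11⇒n1 ·f
[47] read 'a'  n1⇒n9  emit P2@[46:47]
[48] read 'c'  n9⇒n1 ·f
[49] read 'a'  n1⇒n9  emit P2@[48:49]
[50] read 'c'  n9⇒n1 ·f
[51] read 'a'  n1⇒n9  emit P2@[50:51]
[52] read 'b'  n9⇒n3 ·f
[53] read 'c'  n3⇒n4  emit P3@[52:53]
[54] read 'c'  n4⇒n1 ·f

All matches (sorted): [[1,0],[3,3],[4,0],[8,4],[13,0],[14,3],[16,2],[19,2],[20,4],[23,0],[26,0],[30,3],[31,0],[34,1],[34,4],[36,0],[37,3],[40,0],[41,3],[42,0],[44,4],[45,4],[47,2],[49,2],[51,2],[53,3]]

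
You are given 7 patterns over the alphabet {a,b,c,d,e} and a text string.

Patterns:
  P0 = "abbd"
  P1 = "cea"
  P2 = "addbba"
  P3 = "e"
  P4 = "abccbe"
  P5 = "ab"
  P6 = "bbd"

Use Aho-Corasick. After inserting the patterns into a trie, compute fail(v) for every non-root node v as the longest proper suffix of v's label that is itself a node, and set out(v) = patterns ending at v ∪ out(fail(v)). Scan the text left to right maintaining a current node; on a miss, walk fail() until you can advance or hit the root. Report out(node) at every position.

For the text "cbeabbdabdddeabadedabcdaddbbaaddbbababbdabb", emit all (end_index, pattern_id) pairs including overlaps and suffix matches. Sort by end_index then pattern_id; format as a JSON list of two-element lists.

Build:
Trie (insert patterns):
  0='ε' goto a→1 b→18 c→5 e→13
  1='a' goto b→2 d→8
  2='ab' goto b→3 c→14  ←P5
  3='abb' goto d→4
  4='abbd' goto ·  ←P0
  5='c' goto e→6
  6='ce' goto a→7
  7='cea' goto ·  ←P1
  8='ad' goto d→9
  9='add' goto b→10
  10='addb' goto b→11
  11='addbb' goto a→12
  12='addbba' goto ·  ←P2
  13='e' goto ·  ←P3
  14='abc' goto c→15
  15='abcc' goto b→16
  16='abccb' goto e→17
  17='abccbe' goto ·  ←P4
  18='b' goto b→19
  19='bb' goto d→20
  20='bbd' goto ·  ←P6

BFS fail/out derivation:
  n1('a'): parent n0 fail=0; on 'a' 0 → fail=0;  out ∅∪∅=∅
  n5('c'): parent n0 fail=0; on 'c' 0 → fail=0;  out ∅∪∅=∅
  n13('e'): parent n0 fail=0; on 'e' 0 → fail=0;  out {3}∪∅={3}
  n18('b'): parent n0 fail=0; on 'b' 0 → fail=0;  out ∅∪∅=∅
  n2('ab'): parent n1 fail=0; on 'b' 0 → fail=18;  out {5}∪∅={5}
  n6('ce'): parent n5 fail=0; on 'e' 0 → fail=13;  out ∅∪{3}={3}
  n8('ad'): parent n1 fail=0; on 'd' 0 → fail=0;  out ∅∪∅=∅
  n19('bb'): parent n18 fail=0; on 'b' 0 → fail=18;  out ∅∪∅=∅
  n3('abb'): parent n2 fail=18; on 'b' 18 → fail=19;  out ∅∪∅=∅
  n7('cea'): parent n6 fail=13; on 'a' 13→0 → fail=1;  out {1}∪∅={1}
  n9('add'): parent n8 fail=0; on 'd' 0 → fail=0;  out ∅∪∅=∅
  n14('abc'): parent n2 fail=18; on 'c' 18→0 → fail=5;  out ∅∪∅=∅
  n20('bbd'): parent n19 fail=18; on 'd' 18→0 → fail=0;  out {6}∪∅={6}
  n4('abbd'): parent n3 fail=19; on 'd' 19 → fail=20;  out {0}∪{6}={0,6}
  n10('addb'): parent n9 fail=0; on 'b' 0 → fail=18;  out ∅∪∅=∅
  n15('abcc'): parent n14 fail=5; on 'c' 5→0 → fail=5;  out ∅∪∅=∅
  n11('addbb'): parent n10 fail=18; on 'b' 18 → fail=19;  out ∅∪∅=∅
  n16('abccb'): parent n15 fail=5; on 'b' 5→0 → fail=18;  out ∅∪∅=∅
  n12('addbba'): parent n11 fail=19; on 'a' 19→18→0 → fail=1;  out {2}∪∅={2}
  n17('abccbe'): parent n16 fail=18; on 'e' 18→0 → fail=13;  out {4}∪{3}={3,4}

Text stream:
i=0 'c': node 0→5
i=1 'b': node 5→18 (via fail)
i=2 'e': node 18→13 (via fail)  emit P3@[2:2]
i=3 'a': node 13→1 (via fail)
i=4 'b': node 1→2  emit P5@[3:4]
i=5 'b': node 2→3
i=6 'd': node 3→4  emit P0@[3:6],P6@[4:6]
i=7 'a': node 4→1 (via fail)
i=8 'b': node 1→2  emit P5@[7:8]
i=9 'd': node 2→0 (via fail)
i=10 'd': node 0→0
i=11 'd': node 0→0
i=12 'e': node 0→13  emit P3@[12:12]
i=13 'a': node 13→1 (via fail)
i=14 'b': node 1→2  emit P5@[13:14]
i=15 'a': node 2→1 (via fail)
i=16 'd': node 1→8
i=17 'e': node 8→13 (via fail)  emit P3@[17:17]
i=18 'd': node 13→0 (via fail)
i=19 'a': node 0→1
i=20 'b': node 1→2  emit P5@[19:20]
i=21 'c': node 2→14
i=22 'd': node 14→0 (via fail)
i=23 'a': node 0→1
i=24 'd': node 1→8
i=25 'd': node 8→9
i=26 'b': node 9→10
i=27 'b': node 10→11
i=28 'a': node 11→12  emit P2@[23:28]
i=29 'a': node 12→1 (via fail)
i=30 'd': node 1→8
i=31 'd': node 8→9
i=32 'b': node 9→10
i=33 'b': node 10→11
i=34 'a': node 11→12  emit P2@[29:34]
i=35 'b': node 12→2 (via fail)  emit P5@[34:35]
i=36 'a': node 2→1 (via fail)
i=37 'b': node 1→2  emit P5@[36:37]
i=38 'b': node 2→3
i=39 'd': node 3→4  emit P0@[36:39],P6@[37:39]
i=40 'a': node 4→1 (via fail)
i=41 'b': node 1→2  emit P5@[40:41]
i=42 'b': node 2→3

Matches: [[2,3],[4,5],[6,0],[6,6],[8,5],[12,3],[14,5],[17,3],[20,5],[28,2],[34,2],[35,5],[37,5],[39,0],[39,6],[41,5]]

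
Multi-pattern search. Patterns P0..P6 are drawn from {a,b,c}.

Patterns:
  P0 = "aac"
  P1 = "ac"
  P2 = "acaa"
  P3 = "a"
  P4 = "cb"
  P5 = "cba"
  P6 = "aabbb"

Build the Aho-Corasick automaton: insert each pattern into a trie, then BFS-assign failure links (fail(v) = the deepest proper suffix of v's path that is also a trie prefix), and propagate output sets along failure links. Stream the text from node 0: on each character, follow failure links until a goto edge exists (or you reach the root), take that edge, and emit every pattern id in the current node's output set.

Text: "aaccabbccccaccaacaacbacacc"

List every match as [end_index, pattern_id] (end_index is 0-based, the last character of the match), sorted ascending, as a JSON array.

Build automaton:
Trie nodes:
  n0 'ε': a→1 c→7
  n1 'a': a→2 c→4  ←P3
  n2 'aa': b→10 c→3
  n3 'aac': ·  ←P0
  n4 'ac': a→5  ←P1
  n5 'aca': a→6
  n6 'acaa': ·  ←P2
  n7 'c': b→8
  n8 'cb': a→9  ←P4
  n9 'cba': ·  ←P5
  n10 'aab': b→11
  n11 'aabb': b→12
  n12 'aabbb': ·  ←P6

Failure links (BFS by depth):
  n1('a'): parent n0 fail=0; on 'a' 0 → fail=0;  out {3}∪∅={3}
  n7('c'): parent n0 fail=0; on 'c' 0 → fail=0;  out ∅∪∅=∅
  n2('aa'): parent n1 fail=0; on 'a' 0 → fail=1;  out ∅∪{3}={3}
  n4('ac'): parent n1 fail=0; on 'c' 0 → fail=7;  out {1}∪∅={1}
  n8('cb'): parent n7 fail=0; on 'b' 0 → fail=0;  out {4}∪∅={4}
  n3('aac'): parent n2 fail=1; on 'c' 1 → fail=4;  out {0}∪{1}={0,1}
  n5('aca'): parent n4 fail=7; on 'a' 7→0 → fail=1;  out ∅∪{3}={3}
  n9('cba'): parent n8 fail=0; on 'a' 0 → fail=1;  out {5}∪{3}={3,5}
  n10('aab'): parent n2 fail=1; on 'b' 1→0 → fail=0;  out ∅∪∅=∅
  n6('acaa'): parent n5 fail=1; on 'a' 1 → fail=2;  out {2}∪{3}={2,3}
  n11('aabb'): parent n10 fail=0; on 'b' 0 → fail=0;  out ∅∪∅=∅
  n12('aabbb'): parent n11 fail=0; on 'b' 0 → fail=0;  out {6}∪∅={6}

Run:
i=0 'a': node 0→1  ** P3@[0:0]
i=1 'a': node 1→2  ** P3@[1:1]
i=2 'c': node 2→3  ** P0@[0:2],P1@[1:2]
i=3 'c': node 3→7 (fail-walked)
i=4 'a': node 7→1 (fail-walked)  ** P3@[4:4]
i=5 'b': node 1→0 (fail-walked)
i=6 'b': node 0→0
i=7 'c': node 0→7
i=8 'c': node 7→7 (fail-walked)
i=9 'c': node 7→7 (fail-walked)
i=10 'c': node 7→7 (fail-walked)
i=11 'a': node 7→1 (fail-walked)  ** P3@[11:11]
i=12 'c': node 1→4  ** P1@[11:12]
i=13 'c': node 4→7 (fail-walked)
i=14 'a': node 7→1 (fail-walked)  ** P3@[14:14]
i=15 'a': node 1→2  ** P3@[15:15]
i=16 'c': node 2→3  ** P0@[14:16],P1@[15:16]
i=17 'a': node 3→5 (fail-walked)  ** P3@[17:17]
i=18 'a': node 5→6  ** P2@[15:18],P3@[18:18]
i=19 'c': node 6→3 (fail-walked)  ** P0@[17:19],P1@[18:19]
i=20 'b': node 3→8 (fail-walked)  ** P4@[19:20]
i=21 'a': node 8→9  ** P3@[21:21],P5@[19:21]
i=22 'c': node 9→4 (fail-walked)  ** P1@[21:22]
i=23 'a': node 4→5  ** P3@[23:23]
i=24 'c': node 5→4 (fail-walked)  ** P1@[23:24]
i=25 'c': node 4→7 (fail-walked)

All matches (sorted): [[0,3],[1,3],[2,0],[2,1],[4,3],[11,3],[12,1],[14,3],[15,3],[16,0],[16,1],[17,3],[18,2],[18,3],[19,0],[19,1],[20,4],[21,3],[21,5],[22,1],[23,3],[24,1]]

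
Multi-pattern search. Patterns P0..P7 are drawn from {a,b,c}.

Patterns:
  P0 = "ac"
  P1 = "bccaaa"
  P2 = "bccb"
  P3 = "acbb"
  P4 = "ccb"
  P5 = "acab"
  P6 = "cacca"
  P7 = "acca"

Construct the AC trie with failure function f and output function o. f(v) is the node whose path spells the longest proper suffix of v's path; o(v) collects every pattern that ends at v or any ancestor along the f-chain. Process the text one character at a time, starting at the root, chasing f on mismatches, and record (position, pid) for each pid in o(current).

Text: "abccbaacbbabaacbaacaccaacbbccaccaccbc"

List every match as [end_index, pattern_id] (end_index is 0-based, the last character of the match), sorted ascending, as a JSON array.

Construct AC machine:
Trie nodes:
  0='ε' goto a→1 b→3 c→12
  1='a' goto c→2
  2='ac' goto a→15 b→10 c→21  ←P0
  3='b' goto c→4
  4='bc' goto c→5
  5='bcc' goto a→6 b→9
  6='bcca' goto a→7
  7='bccaa' goto a→8
  8='bccaaa' goto ·  ←P1
  9='bccb' goto ·  ←P2
  10='acb' goto b→11
  11='acbb' goto ·  ←P3
  12='c' goto a→17 c→13
  13='cc' goto b→14
  14='ccb' goto ·  ←P4
  15='aca' goto b→16
  16='acab' goto ·  ←P5
  17='ca' goto c→18
  18='cac' goto c→19
  19='cacc' goto a→20
  20='cacca' goto ·  ←P6
  21='acc' goto a→22
  22='acca' goto ·  ←P7

BFS fail/out derivation:
  n1('a'): parent n0 fail=0; on 'a' 0 → fail=0;  out ∅∪∅=∅
  n3('b'): parent n0 fail=0; on 'b' 0 → fail=0;  out ∅∪∅=∅
  n12('c'): parent n0 fail=0; on 'c' 0 → fail=0;  out ∅∪∅=∅
  n2('ac'): parent n1 fail=0; on 'c' 0 → fail=12;  out {0}∪∅={0}
  n4('bc'): parent n3 fail=0; on 'c' 0 → fail=12;  out ∅∪∅=∅
  n13('cc'): parent n12 fail=0; on 'c' 0 → fail=12;  out ∅∪∅=∅
  n17('ca'): parent n12 fail=0; on 'a' 0 → fail=1;  out ∅∪∅=∅
  n5('bcc'): parent n4 fail=12; on 'c' 12 → fail=13;  out ∅∪∅=∅
  n10('acb'): parent n2 fail=12; on 'b' 12→0 → fail=3;  out ∅∪∅=∅
  n14('ccb'): parent n13 fail=12; on 'b' 12→0 → fail=3;  out {4}∪∅={4}
  n15('aca'): parent n2 fail=12; on 'a' 12 → fail=17;  out ∅∪∅=∅
  n18('cac'): parent n17 fail=1; on 'c' 1 → fail=2;  out ∅∪{0}={0}
  n21('acc'): parent n2 fail=12; on 'c' 12 → fail=13;  out ∅∪∅=∅
  n6('bcca'): parent n5 fail=13; on 'a' 13→12 → fail=17;  out ∅∪∅=∅
  n9('bccb'): parent n5 fail=13; on 'b' 13 → fail=14;  out {2}∪{4}={2,4}
  n11('acbb'): parent n10 fail=3; on 'b' 3→0 → fail=3;  out {3}∪∅={3}
  n16('acab'): parent n15 fail=17; on 'b' 17→1→0 → fail=3;  out {5}∪∅={5}
  n19('cacc'): parent n18 fail=2; on 'c' 2 → fail=21;  out ∅∪∅=∅
  n22('acca'): parent n21 fail=13; on 'a' 13→12 → fail=17;  out {7}∪∅={7}
  n7('bccaa'): parent n6 fail=17; on 'a' 17→1→0 → fail=1;  out ∅∪∅=∅
  n20('cacca'): parent n19 fail=21; on 'a' 21 → fail=22;  out {6}∪{7}={6,7}
  n8('bccaaa'): parent n7 fail=1; on 'a' 1→0 → fail=1;  out {1}∪∅={1}

Scan:
i=0 'a': node 0→1
i=1 'b': node 1→3 ·f
i=2 'c': node 3→4
i=3 'c': node 4→5
i=4 'b': node 5→9  ** P2@[1:4],P4@[2:4]
i=5 'a': node 9→1 ·f
i=6 'a': node 1→1 ·f
i=7 'c': node 1→2  ** P0@[6:7]
i=8 'b': node 2→10
i=9 'b': node 10→11  ** P3@[6:9]
i=10 'a': node 11→1 ·f
i=11 'b': node 1→3 ·f
i=12 'a': node 3→1 ·f
i=13 'a': node 1→1 ·f
i=14 'c': node 1→2  ** P0@[13:14]
i=15 'b': node 2→10
i=16 'a': node 10→1 ·f
i=17 'a': node 1→1 ·f
i=18 'c': node 1→2  ** P0@[17:18]
i=19 'a': node 2→15
i=20 'c': node 15→18 ·f  ** P0@[19:20]
i=21 'c': node 18→19
i=22 'a': node 19→20  ** P6@[18:22],P7@[19:22]
i=23 'a': node 20→1 ·f
i=24 'c': node 1→2  ** P0@[23:24]
i=25 'b': node 2→10
i=26 'b': node 10→11  ** P3@[23:26]
i=27 'c': node 11→4 ·f
i=28 'c': node 4→5
i=29 'a': node 5→6
i=30 'c': node 6→18 ·f  ** P0@[29:30]
i=31 'c': node 18→19
i=32 'a': node 19→20  ** P6@[28:32],P7@[29:32]
i=33 'c': node 20→18 ·f  ** P0@[32:33]
i=34 'c': node 18→19
i=35 'b': node 19→14 ·f  ** P4@[33:35]
i=36 'c': node 14→4 ·f

Matches: [[4,2],[4,4],[7,0],[9,3],[14,0],[18,0],[20,0],[22,6],[22,7],[24,0],[26,3],[30,0],[32,6],[32,7],[33,0],[35,4]]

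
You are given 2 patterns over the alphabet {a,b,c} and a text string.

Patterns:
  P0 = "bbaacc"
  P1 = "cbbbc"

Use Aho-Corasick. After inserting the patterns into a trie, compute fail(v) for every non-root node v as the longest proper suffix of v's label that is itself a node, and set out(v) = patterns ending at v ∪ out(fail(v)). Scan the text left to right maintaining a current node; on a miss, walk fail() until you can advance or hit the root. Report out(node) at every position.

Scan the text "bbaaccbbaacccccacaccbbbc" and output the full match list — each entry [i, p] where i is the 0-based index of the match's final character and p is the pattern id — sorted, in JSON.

Construct AC machine:
Trie nodes:
  n0 'ε': b→1 c→7
  n1 'b': b→2
  n2 'bb': a→3
  n3 'bba': a→4
  n4 'bbaa': c→5
  n5 'bbaac': c→6
  n6 'bbaacc': ·  [P0 ends]
  n7 'c': b→8
  n8 'cb': b→9
  n9 'cbb': b→10
  n10 'cbbb': c→11
  n11 'cbbbc': ·  [P1 ends]

BFS fail/out derivation:
  fail(1) 'b': from fail(0)=0 chase 'b': 0 ⇒ 0;  out=∅∪out(0)=∅
  fail(7) 'c': from fail(0)=0 chase 'c': 0 ⇒ 0;  out=∅∪out(0)=∅
  fail(2) 'bb': from fail(1)=0 chase 'b': 0 ⇒ 1;  out=∅∪out(1)=∅
  fail(8) 'cb': from fail(7)=0 chase 'b': 0 ⇒ 1;  out=∅∪out(1)=∅
  fail(3) 'bba': from fail(2)=1 chase 'a': 1→0 ⇒ 0;  out=∅∪out(0)=∅
  fail(9) 'cbb': from fail(8)=1 chase 'b': 1 ⇒ 2;  out=∅∪out(2)=∅
  fail(4) 'bbaa': from fail(3)=0 chase 'a': 0 ⇒ 0;  out=∅∪out(0)=∅
  fail(10) 'cbbb': from fail(9)=2 chase 'b': 2→1 ⇒ 2;  out=∅∪out(2)=∅
  fail(5) 'bbaac': from fail(4)=0 chase 'c': 0 ⇒ 7;  out=∅∪out(7)=∅
  fail(11) 'cbbbc': from fail(10)=2 chase 'c': 2→1→0 ⇒ 7;  out={1}∪out(7)={1}
  fail(6) 'bbaacc': from fail(5)=7 chase 'c': 7→0 ⇒ 7;  out={0}∪out(7)={0}

Text stream:
pos 0 'b': at 1
pos 1 'b': at 2
pos 2 'a': at 3
pos 3 'a': at 4
pos 4 'c': at 5
pos 5 'c': at 6  ** P0@[0:5]
pos 6 'b': at 8 (fail-walked)
pos 7 'b': at 9
pos 8 'a': at 3 (fail-walked)
pos 9 'a': at 4
pos 10 'c': at 5
pos 11 'c': at 6  ** P0@[6:11]
pos 12 'c': at 7 (fail-walked)
pos 13 'c': at 7 (fail-walked)
pos 14 'c': at 7 (fail-walked)
pos 15 'a': at 0 (fail-walked)
pos 16 'c': at 7
pos 17 'a': at 0 (fail-walked)
pos 18 'c': at 7
pos 19 'c': at 7 (fail-walked)
pos 20 'b': at 8
pos 21 'b': at 9
pos 22 'b': at 10
pos 23 'c': at 11  ** P1@[19:23]

All matches (sorted): [[5,0],[11,0],[23,1]]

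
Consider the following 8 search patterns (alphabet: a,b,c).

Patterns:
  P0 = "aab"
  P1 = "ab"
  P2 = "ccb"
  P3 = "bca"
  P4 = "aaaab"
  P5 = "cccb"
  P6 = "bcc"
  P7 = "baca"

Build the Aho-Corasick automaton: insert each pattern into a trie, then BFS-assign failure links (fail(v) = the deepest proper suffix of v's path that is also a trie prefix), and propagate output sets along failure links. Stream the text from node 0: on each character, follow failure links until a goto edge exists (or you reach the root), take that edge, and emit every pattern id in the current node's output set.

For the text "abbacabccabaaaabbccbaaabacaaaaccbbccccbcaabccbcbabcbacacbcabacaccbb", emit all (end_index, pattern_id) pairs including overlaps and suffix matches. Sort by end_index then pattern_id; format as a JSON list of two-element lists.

Build automaton:
Trie (insert patterns):
  0='ε' goto a→1 b→8 c→5
  1='a' goto a→2 b→4
  2='aa' goto a→11 b→3
  3='aab' goto ·  ←P0
  4='ab' goto ·  ←P1
  5='c' goto c→6
  6='cc' goto b→7 c→14
  7='ccb' goto ·  ←P2
  8='b' goto a→17 c→9
  9='bc' goto a→10 c→16
  10='bca' goto ·  ←P3
  11='aaa' goto a→12
  12='aaaa' goto b→13
  13='aaaab' goto ·  ←P4
  14='ccc' goto b→15
  15='cccb' goto ·  ←P5
  16='bcc' goto ·  ←P6
  17='ba' goto c→18
  18='bac' goto a→19
  19='baca' goto ·  ←P7

BFS fail/out derivation:
  n1('a'): parent n0 fail=0; on 'a' 0 → fail=0;  out ∅∪∅=∅
  n5('c'): parent n0 fail=0; on 'c' 0 → fail=0;  out ∅∪∅=∅
  n8('b'): parent n0 fail=0; on 'b' 0 → fail=0;  out ∅∪∅=∅
  n2('aa'): parent n1 fail=0; on 'a' 0 → fail=1;  out ∅∪∅=∅
  n4('ab'): parent n1 fail=0; on 'b' 0 → fail=8;  out {1}∪∅={1}
  n6('cc'): parent n5 fail=0; on 'c' 0 → fail=5;  out ∅∪∅=∅
  n9('bc'): parent n8 fail=0; on 'c' 0 → fail=5;  out ∅∪∅=∅
  n17('ba'): parent n8 fail=0; on 'a' 0 → fail=1;  out ∅∪∅=∅
  n3('aab'): parent n2 fail=1; on 'b' 1 → fail=4;  out {0}∪{1}={0,1}
  n7('ccb'): parent n6 fail=5; on 'b' 5→0 → fail=8;  out {2}∪∅={2}
  n10('bca'): parent n9 fail=5; on 'a' 5→0 → fail=1;  out {3}∪∅={3}
  n11('aaa'): parent n2 fail=1; on 'a' 1 → fail=2;  out ∅∪∅=∅
  n14('ccc'): parent n6 fail=5; on 'c' 5 → fail=6;  out ∅∪∅=∅
  n16('bcc'): parent n9 fail=5; on 'c' 5 → fail=6;  out {6}∪∅={6}
  n18('bac'): parent n17 fail=1; on 'c' 1→0 → fail=5;  out ∅∪∅=∅
  n12('aaaa'): parent n11 fail=2; on 'a' 2 → fail=11;  out ∅∪∅=∅
  n15('cccb'): parent n14 fail=6; on 'b' 6 → fail=7;  out {5}∪{2}={2,5}
  n19('baca'): parent n18 fail=5; on 'a' 5→0 → fail=1;  out {7}∪∅={7}
  n13('aaaab'): parent n12 fail=11; on 'b' 11→2 → fail=3;  out {4}∪{0,1}={0,1,4}

Scan:
i=0 'a': node 0→1
i=1 'b': node 1→4  → match P1@[0:1]
i=2 'b': node 4→8 ·f
i=3 'a': node 8→17
i=4 'c': node 17→18
i=5 'a': node 18→19  → match P7@[2:5]
i=6 'b': node 19→4 ·f  → match P1@[5:6]
i=7 'c': node 4→9 ·f
i=8 'c': node 9→16  → match P6@[6:8]
i=9 'a': node 16→1 ·f
i=10 'b': node 1→4  → match P1@[9:10]
i=11 'a': node 4→17 ·f
i=12 'a': node 17→2 ·f
i=13 'a': node 2→11
i=14 'a': node 11→12
i=15 'b': node 12→13  → match P0@[13:15],P1@[14:15],P4@[11:15]
i=16 'b': node 13→8 ·f
i=17 'c': node 8→9
i=18 'c': node 9→16  → match P6@[16:18]
i=19 'b': node 16→7 ·f  → match P2@[17:19]
i=20 'a': node 7→17 ·f
i=21 'a': node 17→2 ·f
i=22 'a': node 2→11
i=23 'b': node 11→3 ·f  → match P0@[21:23],P1@[22:23]
i=24 'a': node 3→17 ·f
i=25 'c': node 17→18
i=26 'a': node 18→19  → match P7@[23:26]
i=27 'a': node 19→2 ·f
i=28 'a': node 2→11
i=29 'a': node 11→12
i=30 'c': node 12→5 ·f
i=31 'c': node 5→6
i=32 'b': node 6→7  → match P2@[30:32]
i=33 'b': node 7→8 ·f
i=34 'c': node 8→9
i=35 'c': node 9→16  → match P6@[33:35]
i=36 'c': node 16→14 ·f
i=37 'c': node 14→14 ·f
i=38 'b': node 14→15  → match P2@[36:38],P5@[35:38]
i=39 'c': node 15→9 ·f
i=40 'a': node 9→10  → match P3@[38:40]
i=41 'a': node 10→2 ·f
i=42 'b': node 2→3  → match P0@[40:42],P1@[41:42]
i=43 'c': node 3→9 ·f
i=44 'c': node 9→16  → match P6@[42:44]
i=45 'b': node 16→7 ·f  → match P2@[43:45]
i=46 'c': node 7→9 ·f
i=47 'b': node 9→8 ·f
i=48 'a': node 8→17
i=49 'b': node 17→4 ·f  → match P1@[48:49]
i=50 'c': node 4→9 ·f
i=51 'b': node 9→8 ·f
i=52 'a': node 8→17
i=53 'c': node 17→18
i=54 'a': node 18→19  → match P7@[51:54]
i=55 'c': node 19→5 ·f
i=56 'b': node 5→8 ·f
i=57 'c': node 8→9
i=58 'a': node 9→10  → match P3@[56:58]
i=59 'b': node 10→4 ·f  → match P1@[58:59]
i=60 'a': node 4→17 ·f
i=61 'c': node 17→18
i=62 'a': node 18→19  → match P7@[59:62]
i=63 'c': node 19→5 ·f
i=64 'c': node 5→6
i=65 'b': node 6→7  → match P2@[63:65]
i=66 'b': node 7→8 ·f

Matches: [[1,1],[5,7],[6,1],[8,6],[10,1],[15,0],[15,1],[15,4],[18,6],[19,2],[23,0],[23,1],[26,7],[32,2],[35,6],[38,2],[38,5],[40,3],[42,0],[42,1],[44,6],[45,2],[49,1],[54,7],[58,3],[59,1],[62,7],[65,2]]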